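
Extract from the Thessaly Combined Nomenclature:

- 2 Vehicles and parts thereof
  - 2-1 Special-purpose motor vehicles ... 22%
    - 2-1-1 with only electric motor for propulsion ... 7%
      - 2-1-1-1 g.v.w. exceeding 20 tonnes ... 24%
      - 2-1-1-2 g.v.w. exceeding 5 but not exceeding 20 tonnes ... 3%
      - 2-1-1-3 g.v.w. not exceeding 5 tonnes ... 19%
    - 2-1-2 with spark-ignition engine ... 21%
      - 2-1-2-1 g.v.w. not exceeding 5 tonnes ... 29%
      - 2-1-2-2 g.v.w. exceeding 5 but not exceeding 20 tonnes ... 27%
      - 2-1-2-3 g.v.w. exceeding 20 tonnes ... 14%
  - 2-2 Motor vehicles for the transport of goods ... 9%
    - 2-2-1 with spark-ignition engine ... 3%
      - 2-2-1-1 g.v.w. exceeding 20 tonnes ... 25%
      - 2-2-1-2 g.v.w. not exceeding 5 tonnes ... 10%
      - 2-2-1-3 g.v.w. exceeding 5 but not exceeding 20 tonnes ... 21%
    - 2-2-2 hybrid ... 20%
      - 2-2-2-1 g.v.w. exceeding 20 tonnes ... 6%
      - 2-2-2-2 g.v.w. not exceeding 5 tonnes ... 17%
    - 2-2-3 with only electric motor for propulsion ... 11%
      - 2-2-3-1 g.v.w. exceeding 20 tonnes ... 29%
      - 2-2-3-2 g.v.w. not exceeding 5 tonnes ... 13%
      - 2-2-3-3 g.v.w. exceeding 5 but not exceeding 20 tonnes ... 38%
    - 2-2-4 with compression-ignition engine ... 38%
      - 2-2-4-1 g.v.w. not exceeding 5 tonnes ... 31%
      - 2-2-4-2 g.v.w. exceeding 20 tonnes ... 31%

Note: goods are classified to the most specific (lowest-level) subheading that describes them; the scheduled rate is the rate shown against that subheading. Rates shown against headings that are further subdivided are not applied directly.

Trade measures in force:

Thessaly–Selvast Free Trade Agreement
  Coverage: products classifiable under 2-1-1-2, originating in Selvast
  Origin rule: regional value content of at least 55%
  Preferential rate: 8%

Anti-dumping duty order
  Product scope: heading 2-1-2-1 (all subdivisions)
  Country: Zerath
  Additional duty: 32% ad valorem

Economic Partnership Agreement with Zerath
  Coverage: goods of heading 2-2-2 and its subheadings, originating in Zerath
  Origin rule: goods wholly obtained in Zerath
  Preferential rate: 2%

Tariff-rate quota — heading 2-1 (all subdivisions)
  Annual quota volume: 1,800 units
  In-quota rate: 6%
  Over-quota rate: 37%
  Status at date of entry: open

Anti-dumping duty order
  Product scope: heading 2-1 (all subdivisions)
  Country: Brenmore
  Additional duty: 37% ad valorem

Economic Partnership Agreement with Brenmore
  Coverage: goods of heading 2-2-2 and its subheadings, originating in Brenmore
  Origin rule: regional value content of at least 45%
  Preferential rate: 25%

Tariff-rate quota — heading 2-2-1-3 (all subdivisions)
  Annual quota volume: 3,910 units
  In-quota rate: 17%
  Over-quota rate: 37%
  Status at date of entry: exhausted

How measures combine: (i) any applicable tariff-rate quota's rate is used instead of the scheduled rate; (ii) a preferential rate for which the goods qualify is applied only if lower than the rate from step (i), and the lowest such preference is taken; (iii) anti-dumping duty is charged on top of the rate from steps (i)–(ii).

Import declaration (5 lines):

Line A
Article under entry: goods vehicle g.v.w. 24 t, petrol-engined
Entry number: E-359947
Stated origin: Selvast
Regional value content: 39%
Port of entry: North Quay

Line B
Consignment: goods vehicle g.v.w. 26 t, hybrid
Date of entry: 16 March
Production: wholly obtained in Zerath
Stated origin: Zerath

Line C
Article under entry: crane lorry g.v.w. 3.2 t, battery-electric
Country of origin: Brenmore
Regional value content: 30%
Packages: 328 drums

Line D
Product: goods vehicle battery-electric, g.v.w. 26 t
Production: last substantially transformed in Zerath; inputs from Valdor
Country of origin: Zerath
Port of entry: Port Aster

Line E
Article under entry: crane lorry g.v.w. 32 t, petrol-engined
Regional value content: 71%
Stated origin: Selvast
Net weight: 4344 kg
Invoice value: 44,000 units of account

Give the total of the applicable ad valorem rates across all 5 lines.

Line A: goods vehicle → 2-2; petrol-engined → 2-2-1; g.v.w. 24 t → 2-2-1-1. Scheduled 25%. Selvast agreement on 2-1-1-2: 2-2-1-1 not covered. → 25%.
Line B: goods vehicle → 2-2; hybrid → 2-2-2; g.v.w. 26 t → 2-2-2-1. Scheduled 6%. Zerath agreement on 2-2-2: wholly obtained → 2% available; preferential 2%. → 2%.
Line C: crane lorry → 2-1; battery-electric → 2-1-1; g.v.w. 3.2 t → 2-1-1-3. Scheduled 19%. quota on 2-1 open → in-quota 6%; Brenmore agreement on 2-2-2: 2-1-1-3 not covered; anti-dumping (Brenmore, 2-1): +37%; total 6% + 37% = 43%. → 43%.
Line D: goods vehicle → 2-2; battery-electric → 2-2-3; g.v.w. 26 t → 2-2-3-1. Scheduled 29%. Zerath agreement on 2-2-2: 2-2-3-1 not covered. → 29%.
Line E: crane lorry → 2-1; petrol-engined → 2-1-2; g.v.w. 32 t → 2-1-2-3. Scheduled 14%. quota on 2-1 open → in-quota 6%; Selvast agreement on 2-1-1-2: 2-1-2-3 not covered. → 6%.
Sum: 25% + 2% + 43% + 29% + 6% = 105%.

105%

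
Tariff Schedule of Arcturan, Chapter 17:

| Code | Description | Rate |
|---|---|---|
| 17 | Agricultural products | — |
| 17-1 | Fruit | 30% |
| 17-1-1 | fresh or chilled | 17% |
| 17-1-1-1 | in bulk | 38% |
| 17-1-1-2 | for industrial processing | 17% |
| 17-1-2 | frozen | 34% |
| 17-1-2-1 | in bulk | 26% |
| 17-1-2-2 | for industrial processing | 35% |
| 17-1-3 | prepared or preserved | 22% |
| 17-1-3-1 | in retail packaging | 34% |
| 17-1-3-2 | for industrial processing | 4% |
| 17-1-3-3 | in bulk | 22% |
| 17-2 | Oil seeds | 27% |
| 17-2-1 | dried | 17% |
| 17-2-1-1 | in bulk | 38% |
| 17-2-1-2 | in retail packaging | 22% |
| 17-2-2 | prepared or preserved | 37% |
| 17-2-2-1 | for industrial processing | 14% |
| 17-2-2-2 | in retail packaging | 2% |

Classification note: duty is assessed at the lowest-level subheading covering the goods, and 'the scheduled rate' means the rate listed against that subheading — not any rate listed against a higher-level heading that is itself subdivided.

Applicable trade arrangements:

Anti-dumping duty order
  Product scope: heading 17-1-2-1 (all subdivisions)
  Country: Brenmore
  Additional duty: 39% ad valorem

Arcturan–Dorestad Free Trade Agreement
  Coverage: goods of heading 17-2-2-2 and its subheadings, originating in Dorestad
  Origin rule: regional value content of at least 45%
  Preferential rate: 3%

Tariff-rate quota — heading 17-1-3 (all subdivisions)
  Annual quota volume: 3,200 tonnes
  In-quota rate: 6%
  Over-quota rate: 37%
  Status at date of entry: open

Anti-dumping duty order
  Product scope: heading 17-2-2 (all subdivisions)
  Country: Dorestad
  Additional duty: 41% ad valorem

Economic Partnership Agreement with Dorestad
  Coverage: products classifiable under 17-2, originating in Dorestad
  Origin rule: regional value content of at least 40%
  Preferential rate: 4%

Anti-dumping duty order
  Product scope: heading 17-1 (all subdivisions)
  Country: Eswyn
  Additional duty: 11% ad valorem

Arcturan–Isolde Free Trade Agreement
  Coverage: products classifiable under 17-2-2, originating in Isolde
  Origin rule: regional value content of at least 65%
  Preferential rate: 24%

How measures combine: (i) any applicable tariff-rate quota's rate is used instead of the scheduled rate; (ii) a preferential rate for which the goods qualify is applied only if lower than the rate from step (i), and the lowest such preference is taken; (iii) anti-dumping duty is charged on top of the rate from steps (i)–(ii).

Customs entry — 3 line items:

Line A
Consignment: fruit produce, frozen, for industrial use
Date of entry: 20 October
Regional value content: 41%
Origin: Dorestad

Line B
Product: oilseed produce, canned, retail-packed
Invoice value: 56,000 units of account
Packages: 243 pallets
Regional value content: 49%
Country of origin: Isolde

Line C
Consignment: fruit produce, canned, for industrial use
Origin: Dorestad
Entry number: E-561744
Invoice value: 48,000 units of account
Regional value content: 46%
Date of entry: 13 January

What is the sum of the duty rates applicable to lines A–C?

Line A: fruit → 17-1; frozen → 17-1-2; for industrial use → 17-1-2-2. Scheduled 35%. Dorestad agreement on 17-2-2-2: 17-1-2-2 not covered; Dorestad agreement on 17-2: 17-1-2-2 not covered. → 35%.
Line B: oilseed → 17-2; canned → 17-2-2; retail-packed → 17-2-2-2. Scheduled 2%. Isolde agreement on 17-2-2: RVC < 65%. → 2%.
Line C: fruit → 17-1; canned → 17-1-3; for industrial use → 17-1-3-2. Scheduled 4%. quota on 17-1-3 open → in-quota 6%; Dorestad agreement on 17-2-2-2: 17-1-3-2 not covered; Dorestad agreement on 17-2: 17-1-3-2 not covered. → 6%.
Sum: 35% + 2% + 6% = 43%.

43%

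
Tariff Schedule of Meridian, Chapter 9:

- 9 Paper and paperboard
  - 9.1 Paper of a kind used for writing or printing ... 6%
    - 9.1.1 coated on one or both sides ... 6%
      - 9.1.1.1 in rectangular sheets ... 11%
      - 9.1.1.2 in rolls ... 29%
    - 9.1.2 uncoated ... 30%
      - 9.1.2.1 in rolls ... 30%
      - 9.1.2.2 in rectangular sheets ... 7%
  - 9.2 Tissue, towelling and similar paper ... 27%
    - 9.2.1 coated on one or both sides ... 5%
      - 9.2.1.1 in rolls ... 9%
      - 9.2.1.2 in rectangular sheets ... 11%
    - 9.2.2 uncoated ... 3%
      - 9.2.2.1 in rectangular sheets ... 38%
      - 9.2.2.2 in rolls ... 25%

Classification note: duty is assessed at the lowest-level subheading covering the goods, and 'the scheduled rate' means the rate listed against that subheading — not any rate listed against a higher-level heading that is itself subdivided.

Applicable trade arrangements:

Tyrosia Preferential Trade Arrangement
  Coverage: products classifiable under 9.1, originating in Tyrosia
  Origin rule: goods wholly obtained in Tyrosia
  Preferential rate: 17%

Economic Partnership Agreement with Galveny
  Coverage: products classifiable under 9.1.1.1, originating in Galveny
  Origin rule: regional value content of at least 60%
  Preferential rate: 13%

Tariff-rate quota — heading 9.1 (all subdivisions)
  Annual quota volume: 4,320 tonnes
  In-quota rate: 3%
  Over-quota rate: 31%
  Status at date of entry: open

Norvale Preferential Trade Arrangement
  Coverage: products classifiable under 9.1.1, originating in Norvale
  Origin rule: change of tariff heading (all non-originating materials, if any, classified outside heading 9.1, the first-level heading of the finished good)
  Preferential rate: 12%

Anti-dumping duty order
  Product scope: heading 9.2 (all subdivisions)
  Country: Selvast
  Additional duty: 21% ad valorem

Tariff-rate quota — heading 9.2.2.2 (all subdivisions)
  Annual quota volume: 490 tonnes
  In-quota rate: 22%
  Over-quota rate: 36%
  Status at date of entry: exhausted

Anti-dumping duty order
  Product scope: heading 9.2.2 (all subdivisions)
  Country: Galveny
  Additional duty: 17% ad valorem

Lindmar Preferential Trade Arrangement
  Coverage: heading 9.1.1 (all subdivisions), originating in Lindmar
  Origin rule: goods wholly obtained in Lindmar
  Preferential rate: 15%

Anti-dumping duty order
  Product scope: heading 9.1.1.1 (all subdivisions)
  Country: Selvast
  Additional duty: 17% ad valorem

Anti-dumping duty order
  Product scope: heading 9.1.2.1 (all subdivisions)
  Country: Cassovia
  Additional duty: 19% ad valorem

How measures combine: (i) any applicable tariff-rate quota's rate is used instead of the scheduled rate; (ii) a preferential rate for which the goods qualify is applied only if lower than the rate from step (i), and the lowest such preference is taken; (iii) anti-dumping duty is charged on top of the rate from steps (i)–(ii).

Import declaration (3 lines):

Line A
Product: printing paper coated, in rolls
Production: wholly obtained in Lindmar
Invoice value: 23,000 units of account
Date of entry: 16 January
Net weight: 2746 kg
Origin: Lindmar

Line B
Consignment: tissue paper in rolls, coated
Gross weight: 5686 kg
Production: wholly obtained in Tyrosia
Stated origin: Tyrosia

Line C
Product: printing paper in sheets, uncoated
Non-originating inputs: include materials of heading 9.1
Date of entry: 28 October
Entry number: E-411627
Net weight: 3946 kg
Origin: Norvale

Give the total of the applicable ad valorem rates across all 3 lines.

Line A: printing paper → 9.1; coated → 9.1.1; in rolls → 9.1.1.2. Scheduled 29%. quota on 9.1 open → in-quota 3%; Lindmar agreement on 9.1.1: wholly obtained → 15% available; preference 15% not lower than 3% → no reduction. → 3%.
Line B: tissue paper → 9.2; coated → 9.2.1; in rolls → 9.2.1.1. Scheduled 9%. Tyrosia agreement on 9.1: 9.2.1.1 not covered. → 9%.
Line C: printing paper → 9.1; uncoated → 9.1.2; in sheets → 9.1.2.2. Scheduled 7%. quota on 9.1 open → in-quota 3%; Norvale agreement on 9.1.1: 9.1.2.2 not covered. → 3%.
Sum: 3% + 9% + 3% = 15%.

15%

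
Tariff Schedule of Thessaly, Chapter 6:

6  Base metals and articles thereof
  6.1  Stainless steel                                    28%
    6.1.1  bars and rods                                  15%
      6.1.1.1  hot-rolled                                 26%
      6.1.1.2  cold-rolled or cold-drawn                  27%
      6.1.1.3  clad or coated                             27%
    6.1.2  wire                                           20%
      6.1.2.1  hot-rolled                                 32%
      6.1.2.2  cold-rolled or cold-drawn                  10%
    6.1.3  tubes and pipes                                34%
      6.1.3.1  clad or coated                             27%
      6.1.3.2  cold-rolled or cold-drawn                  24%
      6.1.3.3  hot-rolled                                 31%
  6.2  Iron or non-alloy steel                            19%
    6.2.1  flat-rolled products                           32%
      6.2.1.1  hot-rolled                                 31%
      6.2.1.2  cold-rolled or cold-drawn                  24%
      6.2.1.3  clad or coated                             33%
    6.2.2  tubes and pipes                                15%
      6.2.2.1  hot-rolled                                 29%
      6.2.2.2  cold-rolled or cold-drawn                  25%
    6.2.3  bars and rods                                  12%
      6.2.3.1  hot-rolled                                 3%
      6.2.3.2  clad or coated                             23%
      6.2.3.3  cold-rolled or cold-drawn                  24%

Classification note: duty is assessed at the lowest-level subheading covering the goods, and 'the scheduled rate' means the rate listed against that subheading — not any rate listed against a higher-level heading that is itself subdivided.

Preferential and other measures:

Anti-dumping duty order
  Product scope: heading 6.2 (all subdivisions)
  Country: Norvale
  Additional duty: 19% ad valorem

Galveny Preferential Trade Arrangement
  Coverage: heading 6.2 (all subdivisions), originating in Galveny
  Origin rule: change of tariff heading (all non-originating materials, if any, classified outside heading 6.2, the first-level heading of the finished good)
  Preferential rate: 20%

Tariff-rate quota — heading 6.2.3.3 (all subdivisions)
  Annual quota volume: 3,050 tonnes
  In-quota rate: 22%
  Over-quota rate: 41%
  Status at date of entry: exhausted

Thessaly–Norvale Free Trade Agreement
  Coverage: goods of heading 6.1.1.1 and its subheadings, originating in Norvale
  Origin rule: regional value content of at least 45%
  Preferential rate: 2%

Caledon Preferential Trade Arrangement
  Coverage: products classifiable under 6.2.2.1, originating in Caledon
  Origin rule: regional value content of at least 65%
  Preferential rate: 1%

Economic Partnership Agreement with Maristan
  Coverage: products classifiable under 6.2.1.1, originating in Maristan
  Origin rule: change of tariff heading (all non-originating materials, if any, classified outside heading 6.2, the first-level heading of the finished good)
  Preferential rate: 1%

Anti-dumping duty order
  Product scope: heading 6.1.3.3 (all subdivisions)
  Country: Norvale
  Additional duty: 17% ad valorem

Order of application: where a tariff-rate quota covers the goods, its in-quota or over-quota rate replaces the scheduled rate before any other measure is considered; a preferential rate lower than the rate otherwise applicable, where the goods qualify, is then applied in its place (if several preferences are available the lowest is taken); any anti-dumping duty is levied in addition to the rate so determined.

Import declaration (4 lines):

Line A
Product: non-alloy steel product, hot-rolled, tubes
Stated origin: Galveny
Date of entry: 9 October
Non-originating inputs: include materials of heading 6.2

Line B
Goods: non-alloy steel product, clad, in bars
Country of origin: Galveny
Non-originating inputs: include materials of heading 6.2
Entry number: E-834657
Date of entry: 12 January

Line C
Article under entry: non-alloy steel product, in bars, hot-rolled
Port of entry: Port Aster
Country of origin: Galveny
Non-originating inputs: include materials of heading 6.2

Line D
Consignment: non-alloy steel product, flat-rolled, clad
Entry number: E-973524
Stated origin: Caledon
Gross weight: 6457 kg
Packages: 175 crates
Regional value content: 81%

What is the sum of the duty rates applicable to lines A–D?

88%

Line A: non-alloy steel → 6.2; tubes → 6.2.2; hot-rolled → 6.2.2.1. Scheduled 29%. Galveny agreement on 6.2: CTH not met. → 29%.
Line B: non-alloy steel → 6.2; in bars → 6.2.3; clad → 6.2.3.2. Scheduled 23%. Galveny agreement on 6.2: CTH not met. → 23%.
Line C: non-alloy steel → 6.2; in bars → 6.2.3; hot-rolled → 6.2.3.1. Scheduled 3%. Galveny agreement on 6.2: CTH not met. → 3%.
Line D: non-alloy steel → 6.2; flat-rolled → 6.2.1; clad → 6.2.1.3. Scheduled 33%. Caledon agreement on 6.2.2.1: 6.2.1.3 not covered. → 33%.
Sum: 29% + 23% + 3% + 33% = 88%.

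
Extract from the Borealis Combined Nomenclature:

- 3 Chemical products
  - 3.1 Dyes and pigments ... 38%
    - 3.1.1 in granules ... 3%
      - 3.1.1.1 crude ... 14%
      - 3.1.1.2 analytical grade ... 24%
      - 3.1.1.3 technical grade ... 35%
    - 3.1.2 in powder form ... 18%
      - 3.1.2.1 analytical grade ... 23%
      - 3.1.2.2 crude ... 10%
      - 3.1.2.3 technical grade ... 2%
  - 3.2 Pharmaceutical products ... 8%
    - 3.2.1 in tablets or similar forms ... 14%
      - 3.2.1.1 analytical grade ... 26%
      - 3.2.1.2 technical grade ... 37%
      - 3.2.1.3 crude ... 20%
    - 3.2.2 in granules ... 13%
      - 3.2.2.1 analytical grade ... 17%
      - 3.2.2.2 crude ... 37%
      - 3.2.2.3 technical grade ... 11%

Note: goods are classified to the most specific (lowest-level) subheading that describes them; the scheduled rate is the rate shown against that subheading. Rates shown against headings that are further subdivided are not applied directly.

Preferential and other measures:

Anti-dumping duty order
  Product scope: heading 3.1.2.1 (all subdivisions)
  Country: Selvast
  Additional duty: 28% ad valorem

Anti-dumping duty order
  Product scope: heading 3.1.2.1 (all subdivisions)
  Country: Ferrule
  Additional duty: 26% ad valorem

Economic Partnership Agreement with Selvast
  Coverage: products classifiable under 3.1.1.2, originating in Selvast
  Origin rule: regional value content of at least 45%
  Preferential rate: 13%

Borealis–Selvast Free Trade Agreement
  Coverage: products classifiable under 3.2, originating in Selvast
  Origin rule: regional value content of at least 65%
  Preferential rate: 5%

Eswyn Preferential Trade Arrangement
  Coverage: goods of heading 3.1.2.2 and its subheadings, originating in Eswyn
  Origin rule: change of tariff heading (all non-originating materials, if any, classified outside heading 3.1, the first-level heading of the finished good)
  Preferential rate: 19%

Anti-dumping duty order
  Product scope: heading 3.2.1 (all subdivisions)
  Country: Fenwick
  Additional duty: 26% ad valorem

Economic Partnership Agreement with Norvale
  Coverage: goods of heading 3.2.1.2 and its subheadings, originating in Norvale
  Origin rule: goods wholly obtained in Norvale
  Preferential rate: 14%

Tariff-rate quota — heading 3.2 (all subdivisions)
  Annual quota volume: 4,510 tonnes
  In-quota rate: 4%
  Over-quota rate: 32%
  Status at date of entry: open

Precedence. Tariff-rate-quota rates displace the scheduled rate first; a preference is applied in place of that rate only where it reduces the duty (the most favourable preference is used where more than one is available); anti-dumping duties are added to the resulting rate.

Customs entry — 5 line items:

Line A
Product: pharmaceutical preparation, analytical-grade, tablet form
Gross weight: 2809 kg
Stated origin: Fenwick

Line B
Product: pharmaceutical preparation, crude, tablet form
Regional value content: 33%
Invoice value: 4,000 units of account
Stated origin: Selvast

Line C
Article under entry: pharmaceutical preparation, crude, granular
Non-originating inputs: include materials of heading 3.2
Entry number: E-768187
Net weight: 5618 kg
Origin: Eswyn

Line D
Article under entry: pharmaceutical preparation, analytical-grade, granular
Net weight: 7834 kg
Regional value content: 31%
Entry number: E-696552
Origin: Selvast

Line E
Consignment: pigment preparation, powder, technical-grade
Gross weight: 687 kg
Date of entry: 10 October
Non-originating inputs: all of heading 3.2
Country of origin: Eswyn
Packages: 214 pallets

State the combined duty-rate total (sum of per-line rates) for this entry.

44%

Line A: pharmaceutical → 3.2; tablet form → 3.2.1; analytical-grade → 3.2.1.1. Scheduled 26%. quota on 3.2 open → in-quota 4%; anti-dumping (Fenwick, 3.2.1): +26%; total 4% + 26% = 30%. → 30%.
Line B: pharmaceutical → 3.2; tablet form → 3.2.1; crude → 3.2.1.3. Scheduled 20%. quota on 3.2 open → in-quota 4%; Selvast agreement on 3.1.1.2: 3.2.1.3 not covered; Selvast agreement on 3.2: RVC < 65%. → 4%.
Line C: pharmaceutical → 3.2; granular → 3.2.2; crude → 3.2.2.2. Scheduled 37%. quota on 3.2 open → in-quota 4%; Eswyn agreement on 3.1.2.2: 3.2.2.2 not covered. → 4%.
Line D: pharmaceutical → 3.2; granular → 3.2.2; analytical-grade → 3.2.2.1. Scheduled 17%. quota on 3.2 open → in-quota 4%; Selvast agreement on 3.1.1.2: 3.2.2.1 not covered; Selvast agreement on 3.2: RVC < 65%. → 4%.
Line E: pigment → 3.1; powder → 3.1.2; technical-grade → 3.1.2.3. Scheduled 2%. Eswyn agreement on 3.1.2.2: 3.1.2.3 not covered. → 2%.
Sum: 30% + 4% + 4% + 4% + 2% = 44%.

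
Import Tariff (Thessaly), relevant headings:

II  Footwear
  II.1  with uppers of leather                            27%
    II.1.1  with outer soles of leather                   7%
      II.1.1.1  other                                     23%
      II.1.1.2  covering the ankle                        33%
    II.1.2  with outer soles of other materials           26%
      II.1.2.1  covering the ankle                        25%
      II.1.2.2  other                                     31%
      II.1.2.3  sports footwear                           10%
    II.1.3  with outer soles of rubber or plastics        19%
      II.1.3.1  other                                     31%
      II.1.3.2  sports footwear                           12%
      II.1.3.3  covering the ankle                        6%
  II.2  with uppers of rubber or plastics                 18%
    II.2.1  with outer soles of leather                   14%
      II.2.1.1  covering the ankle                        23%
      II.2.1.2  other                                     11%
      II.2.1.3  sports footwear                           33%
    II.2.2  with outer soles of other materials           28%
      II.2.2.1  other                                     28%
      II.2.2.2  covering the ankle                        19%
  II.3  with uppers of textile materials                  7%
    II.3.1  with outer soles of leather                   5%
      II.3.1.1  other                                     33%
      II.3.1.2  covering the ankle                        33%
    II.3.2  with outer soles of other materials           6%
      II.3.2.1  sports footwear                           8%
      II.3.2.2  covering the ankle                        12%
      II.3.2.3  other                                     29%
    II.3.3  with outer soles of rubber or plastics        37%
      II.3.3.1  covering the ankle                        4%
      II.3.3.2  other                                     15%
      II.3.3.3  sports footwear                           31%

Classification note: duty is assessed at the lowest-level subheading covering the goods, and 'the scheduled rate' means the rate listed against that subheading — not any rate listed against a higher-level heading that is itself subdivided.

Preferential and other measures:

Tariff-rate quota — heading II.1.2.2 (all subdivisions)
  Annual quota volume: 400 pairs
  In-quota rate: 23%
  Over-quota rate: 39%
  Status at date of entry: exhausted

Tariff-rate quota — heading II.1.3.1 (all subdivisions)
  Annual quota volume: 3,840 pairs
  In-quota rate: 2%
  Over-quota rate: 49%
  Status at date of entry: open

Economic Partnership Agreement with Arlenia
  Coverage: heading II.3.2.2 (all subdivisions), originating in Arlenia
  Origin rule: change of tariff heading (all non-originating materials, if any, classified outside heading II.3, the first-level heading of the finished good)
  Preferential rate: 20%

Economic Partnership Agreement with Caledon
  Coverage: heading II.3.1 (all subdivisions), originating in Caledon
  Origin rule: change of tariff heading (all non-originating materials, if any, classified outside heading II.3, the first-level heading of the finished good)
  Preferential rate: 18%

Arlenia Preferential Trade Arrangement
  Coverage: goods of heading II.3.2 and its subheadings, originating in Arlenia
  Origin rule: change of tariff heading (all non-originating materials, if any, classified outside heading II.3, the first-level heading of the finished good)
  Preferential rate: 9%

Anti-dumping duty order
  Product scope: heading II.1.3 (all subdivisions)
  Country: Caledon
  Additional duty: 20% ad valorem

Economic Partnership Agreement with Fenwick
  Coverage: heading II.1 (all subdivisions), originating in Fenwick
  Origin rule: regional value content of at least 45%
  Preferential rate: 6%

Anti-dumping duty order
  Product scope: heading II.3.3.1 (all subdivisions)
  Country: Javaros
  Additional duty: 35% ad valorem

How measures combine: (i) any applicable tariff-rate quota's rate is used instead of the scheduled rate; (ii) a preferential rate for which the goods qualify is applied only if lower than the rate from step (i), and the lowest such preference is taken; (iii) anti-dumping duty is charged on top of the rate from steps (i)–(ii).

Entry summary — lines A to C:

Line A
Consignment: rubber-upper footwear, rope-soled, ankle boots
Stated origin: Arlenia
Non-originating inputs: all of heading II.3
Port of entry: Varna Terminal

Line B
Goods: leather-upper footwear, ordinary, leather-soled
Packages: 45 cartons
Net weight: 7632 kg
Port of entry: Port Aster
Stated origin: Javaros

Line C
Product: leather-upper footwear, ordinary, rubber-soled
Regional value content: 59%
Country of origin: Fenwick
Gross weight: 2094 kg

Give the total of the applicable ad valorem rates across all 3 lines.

44%

Line A: rubber-upper → II.2; rope-soled → II.2.2; ankle boots → II.2.2.2. Scheduled 19%. Arlenia agreement on II.3.2.2: II.2.2.2 not covered; Arlenia agreement on II.3.2: II.2.2.2 not covered. → 19%.
Line B: leather-upper → II.1; leather-soled → II.1.1; ordinary → II.1.1.1. Scheduled 23%. No special measure applies. → 23%.
Line C: leather-upper → II.1; rubber-soled → II.1.3; ordinary → II.1.3.1. Scheduled 31%. quota on II.1.3.1 open → in-quota 2%; Fenwick agreement on II.1: RVC ≥ 45% → 6% available; preference 6% not lower than 2% → no reduction. → 2%.
Sum: 19% + 23% + 2% = 44%.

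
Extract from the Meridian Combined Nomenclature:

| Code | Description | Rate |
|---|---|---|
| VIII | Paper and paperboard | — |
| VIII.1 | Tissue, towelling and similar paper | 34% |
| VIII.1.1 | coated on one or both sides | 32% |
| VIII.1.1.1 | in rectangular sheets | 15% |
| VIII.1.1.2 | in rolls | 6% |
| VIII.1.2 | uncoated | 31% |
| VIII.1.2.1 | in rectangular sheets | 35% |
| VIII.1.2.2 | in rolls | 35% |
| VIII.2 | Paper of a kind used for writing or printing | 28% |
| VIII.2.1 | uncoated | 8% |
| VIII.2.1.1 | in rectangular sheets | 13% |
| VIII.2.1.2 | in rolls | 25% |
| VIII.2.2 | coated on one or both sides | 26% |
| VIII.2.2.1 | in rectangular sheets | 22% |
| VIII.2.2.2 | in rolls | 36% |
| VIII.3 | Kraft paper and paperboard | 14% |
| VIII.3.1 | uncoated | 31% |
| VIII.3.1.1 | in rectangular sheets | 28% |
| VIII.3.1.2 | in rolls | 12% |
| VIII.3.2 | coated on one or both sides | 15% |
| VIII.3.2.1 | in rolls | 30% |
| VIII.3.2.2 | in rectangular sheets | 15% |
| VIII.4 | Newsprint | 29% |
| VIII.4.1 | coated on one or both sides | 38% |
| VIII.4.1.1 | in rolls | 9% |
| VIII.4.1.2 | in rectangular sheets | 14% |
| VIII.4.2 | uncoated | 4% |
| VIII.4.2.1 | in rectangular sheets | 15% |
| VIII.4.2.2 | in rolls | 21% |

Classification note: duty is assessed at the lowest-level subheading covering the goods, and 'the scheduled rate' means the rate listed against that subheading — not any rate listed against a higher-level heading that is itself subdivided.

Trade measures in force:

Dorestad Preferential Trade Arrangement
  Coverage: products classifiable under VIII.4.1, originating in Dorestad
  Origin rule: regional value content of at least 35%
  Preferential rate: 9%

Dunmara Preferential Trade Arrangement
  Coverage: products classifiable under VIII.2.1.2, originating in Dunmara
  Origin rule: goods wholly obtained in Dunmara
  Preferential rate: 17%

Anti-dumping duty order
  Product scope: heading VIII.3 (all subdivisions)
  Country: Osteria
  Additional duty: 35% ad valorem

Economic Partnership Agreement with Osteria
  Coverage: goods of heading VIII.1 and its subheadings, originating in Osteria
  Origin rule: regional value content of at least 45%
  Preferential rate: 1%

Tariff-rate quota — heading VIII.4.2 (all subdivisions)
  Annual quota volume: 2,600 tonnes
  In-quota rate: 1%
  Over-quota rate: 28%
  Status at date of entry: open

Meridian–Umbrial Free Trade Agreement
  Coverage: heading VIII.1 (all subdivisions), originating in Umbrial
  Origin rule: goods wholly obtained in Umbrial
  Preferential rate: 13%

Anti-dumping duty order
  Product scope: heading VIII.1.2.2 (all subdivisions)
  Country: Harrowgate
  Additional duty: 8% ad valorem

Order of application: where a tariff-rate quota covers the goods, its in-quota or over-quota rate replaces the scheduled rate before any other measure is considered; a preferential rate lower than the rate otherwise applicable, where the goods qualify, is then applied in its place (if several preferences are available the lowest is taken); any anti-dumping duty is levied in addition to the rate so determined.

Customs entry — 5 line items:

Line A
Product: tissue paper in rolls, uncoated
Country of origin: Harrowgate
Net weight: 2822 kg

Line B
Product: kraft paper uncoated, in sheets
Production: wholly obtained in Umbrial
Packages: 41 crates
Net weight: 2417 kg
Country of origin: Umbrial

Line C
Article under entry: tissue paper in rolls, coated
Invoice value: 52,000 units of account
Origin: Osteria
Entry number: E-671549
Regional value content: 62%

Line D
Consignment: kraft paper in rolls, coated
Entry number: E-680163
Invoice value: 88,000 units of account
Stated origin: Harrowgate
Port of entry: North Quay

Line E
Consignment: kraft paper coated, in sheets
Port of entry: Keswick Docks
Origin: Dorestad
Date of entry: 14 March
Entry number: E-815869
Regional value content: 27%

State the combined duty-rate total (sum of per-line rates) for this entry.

117%

Line A: tissue paper → VIII.1; uncoated → VIII.1.2; in rolls → VIII.1.2.2. Scheduled 35%. anti-dumping (Harrowgate, VIII.1.2.2): +8%; total 35% + 8% = 43%. → 43%.
Line B: kraft paper → VIII.3; uncoated → VIII.3.1; in sheets → VIII.3.1.1. Scheduled 28%. Umbrial agreement on VIII.1: VIII.3.1.1 not covered. → 28%.
Line C: tissue paper → VIII.1; coated → VIII.1.1; in rolls → VIII.1.1.2. Scheduled 6%. Osteria agreement on VIII.1: RVC ≥ 45% → 1% available; preferential 1%. → 1%.
Line D: kraft paper → VIII.3; coated → VIII.3.2; in rolls → VIII.3.2.1. Scheduled 30%. No special measure applies. → 30%.
Line E: kraft paper → VIII.3; coated → VIII.3.2; in sheets → VIII.3.2.2. Scheduled 15%. Dorestad agreement on VIII.4.1: VIII.3.2.2 not covered. → 15%.
Sum: 43% + 28% + 1% + 30% + 15% = 117%.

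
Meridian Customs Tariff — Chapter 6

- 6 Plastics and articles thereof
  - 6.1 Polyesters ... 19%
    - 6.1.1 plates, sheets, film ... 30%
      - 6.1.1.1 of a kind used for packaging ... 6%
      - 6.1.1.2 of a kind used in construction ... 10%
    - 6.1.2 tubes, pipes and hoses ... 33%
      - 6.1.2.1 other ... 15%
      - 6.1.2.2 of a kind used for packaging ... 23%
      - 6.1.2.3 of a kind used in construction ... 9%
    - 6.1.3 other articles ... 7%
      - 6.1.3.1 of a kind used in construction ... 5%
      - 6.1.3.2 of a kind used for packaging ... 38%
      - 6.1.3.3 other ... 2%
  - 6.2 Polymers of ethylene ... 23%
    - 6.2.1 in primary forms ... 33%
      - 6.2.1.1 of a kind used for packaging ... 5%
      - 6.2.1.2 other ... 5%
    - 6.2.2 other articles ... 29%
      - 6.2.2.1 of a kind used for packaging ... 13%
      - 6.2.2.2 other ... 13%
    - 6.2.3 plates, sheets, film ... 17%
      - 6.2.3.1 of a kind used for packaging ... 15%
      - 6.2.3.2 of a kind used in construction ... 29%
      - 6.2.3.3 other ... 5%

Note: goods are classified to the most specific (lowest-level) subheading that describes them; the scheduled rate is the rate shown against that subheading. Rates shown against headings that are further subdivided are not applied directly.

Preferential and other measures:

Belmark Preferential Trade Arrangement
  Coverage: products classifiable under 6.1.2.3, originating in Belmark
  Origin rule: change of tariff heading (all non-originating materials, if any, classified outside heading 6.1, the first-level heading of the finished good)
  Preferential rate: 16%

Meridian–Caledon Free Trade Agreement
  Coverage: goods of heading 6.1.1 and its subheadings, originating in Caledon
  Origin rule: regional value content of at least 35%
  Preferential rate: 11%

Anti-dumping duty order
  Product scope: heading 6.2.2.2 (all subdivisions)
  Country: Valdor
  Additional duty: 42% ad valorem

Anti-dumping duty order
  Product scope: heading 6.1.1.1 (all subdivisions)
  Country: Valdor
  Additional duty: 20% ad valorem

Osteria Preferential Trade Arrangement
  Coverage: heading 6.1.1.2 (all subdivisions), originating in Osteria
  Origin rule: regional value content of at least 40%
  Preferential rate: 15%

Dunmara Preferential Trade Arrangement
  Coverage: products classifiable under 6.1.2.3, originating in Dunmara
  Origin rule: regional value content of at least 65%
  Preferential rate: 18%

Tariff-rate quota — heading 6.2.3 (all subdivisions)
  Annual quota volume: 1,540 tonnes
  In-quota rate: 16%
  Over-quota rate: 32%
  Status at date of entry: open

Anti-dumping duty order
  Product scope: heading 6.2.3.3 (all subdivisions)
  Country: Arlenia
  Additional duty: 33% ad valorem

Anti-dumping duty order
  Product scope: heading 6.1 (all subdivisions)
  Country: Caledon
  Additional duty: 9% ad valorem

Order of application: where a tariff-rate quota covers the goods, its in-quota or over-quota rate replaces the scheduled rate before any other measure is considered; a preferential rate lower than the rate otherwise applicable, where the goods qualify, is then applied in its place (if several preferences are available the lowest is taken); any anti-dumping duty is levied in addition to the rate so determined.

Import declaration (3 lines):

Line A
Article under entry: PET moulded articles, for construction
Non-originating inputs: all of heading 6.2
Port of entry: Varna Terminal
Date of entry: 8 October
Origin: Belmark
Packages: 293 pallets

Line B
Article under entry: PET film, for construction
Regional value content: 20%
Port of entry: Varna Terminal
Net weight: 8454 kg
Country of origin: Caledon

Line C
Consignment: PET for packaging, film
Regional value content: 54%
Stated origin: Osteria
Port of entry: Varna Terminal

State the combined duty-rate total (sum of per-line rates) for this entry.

Line A: PET → 6.1; moulded articles → 6.1.3; for construction → 6.1.3.1. Scheduled 5%. Belmark agreement on 6.1.2.3: 6.1.3.1 not covered. → 5%.
Line B: PET → 6.1; film → 6.1.1; for construction → 6.1.1.2. Scheduled 10%. Caledon agreement on 6.1.1: RVC < 35%; anti-dumping (Caledon, 6.1): +9%; total 10% + 9% = 19%. → 19%.
Line C: PET → 6.1; film → 6.1.1; for packaging → 6.1.1.1. Scheduled 6%. Osteria agreement on 6.1.1.2: 6.1.1.1 not covered. → 6%.
Sum: 5% + 19% + 6% = 30%.

30%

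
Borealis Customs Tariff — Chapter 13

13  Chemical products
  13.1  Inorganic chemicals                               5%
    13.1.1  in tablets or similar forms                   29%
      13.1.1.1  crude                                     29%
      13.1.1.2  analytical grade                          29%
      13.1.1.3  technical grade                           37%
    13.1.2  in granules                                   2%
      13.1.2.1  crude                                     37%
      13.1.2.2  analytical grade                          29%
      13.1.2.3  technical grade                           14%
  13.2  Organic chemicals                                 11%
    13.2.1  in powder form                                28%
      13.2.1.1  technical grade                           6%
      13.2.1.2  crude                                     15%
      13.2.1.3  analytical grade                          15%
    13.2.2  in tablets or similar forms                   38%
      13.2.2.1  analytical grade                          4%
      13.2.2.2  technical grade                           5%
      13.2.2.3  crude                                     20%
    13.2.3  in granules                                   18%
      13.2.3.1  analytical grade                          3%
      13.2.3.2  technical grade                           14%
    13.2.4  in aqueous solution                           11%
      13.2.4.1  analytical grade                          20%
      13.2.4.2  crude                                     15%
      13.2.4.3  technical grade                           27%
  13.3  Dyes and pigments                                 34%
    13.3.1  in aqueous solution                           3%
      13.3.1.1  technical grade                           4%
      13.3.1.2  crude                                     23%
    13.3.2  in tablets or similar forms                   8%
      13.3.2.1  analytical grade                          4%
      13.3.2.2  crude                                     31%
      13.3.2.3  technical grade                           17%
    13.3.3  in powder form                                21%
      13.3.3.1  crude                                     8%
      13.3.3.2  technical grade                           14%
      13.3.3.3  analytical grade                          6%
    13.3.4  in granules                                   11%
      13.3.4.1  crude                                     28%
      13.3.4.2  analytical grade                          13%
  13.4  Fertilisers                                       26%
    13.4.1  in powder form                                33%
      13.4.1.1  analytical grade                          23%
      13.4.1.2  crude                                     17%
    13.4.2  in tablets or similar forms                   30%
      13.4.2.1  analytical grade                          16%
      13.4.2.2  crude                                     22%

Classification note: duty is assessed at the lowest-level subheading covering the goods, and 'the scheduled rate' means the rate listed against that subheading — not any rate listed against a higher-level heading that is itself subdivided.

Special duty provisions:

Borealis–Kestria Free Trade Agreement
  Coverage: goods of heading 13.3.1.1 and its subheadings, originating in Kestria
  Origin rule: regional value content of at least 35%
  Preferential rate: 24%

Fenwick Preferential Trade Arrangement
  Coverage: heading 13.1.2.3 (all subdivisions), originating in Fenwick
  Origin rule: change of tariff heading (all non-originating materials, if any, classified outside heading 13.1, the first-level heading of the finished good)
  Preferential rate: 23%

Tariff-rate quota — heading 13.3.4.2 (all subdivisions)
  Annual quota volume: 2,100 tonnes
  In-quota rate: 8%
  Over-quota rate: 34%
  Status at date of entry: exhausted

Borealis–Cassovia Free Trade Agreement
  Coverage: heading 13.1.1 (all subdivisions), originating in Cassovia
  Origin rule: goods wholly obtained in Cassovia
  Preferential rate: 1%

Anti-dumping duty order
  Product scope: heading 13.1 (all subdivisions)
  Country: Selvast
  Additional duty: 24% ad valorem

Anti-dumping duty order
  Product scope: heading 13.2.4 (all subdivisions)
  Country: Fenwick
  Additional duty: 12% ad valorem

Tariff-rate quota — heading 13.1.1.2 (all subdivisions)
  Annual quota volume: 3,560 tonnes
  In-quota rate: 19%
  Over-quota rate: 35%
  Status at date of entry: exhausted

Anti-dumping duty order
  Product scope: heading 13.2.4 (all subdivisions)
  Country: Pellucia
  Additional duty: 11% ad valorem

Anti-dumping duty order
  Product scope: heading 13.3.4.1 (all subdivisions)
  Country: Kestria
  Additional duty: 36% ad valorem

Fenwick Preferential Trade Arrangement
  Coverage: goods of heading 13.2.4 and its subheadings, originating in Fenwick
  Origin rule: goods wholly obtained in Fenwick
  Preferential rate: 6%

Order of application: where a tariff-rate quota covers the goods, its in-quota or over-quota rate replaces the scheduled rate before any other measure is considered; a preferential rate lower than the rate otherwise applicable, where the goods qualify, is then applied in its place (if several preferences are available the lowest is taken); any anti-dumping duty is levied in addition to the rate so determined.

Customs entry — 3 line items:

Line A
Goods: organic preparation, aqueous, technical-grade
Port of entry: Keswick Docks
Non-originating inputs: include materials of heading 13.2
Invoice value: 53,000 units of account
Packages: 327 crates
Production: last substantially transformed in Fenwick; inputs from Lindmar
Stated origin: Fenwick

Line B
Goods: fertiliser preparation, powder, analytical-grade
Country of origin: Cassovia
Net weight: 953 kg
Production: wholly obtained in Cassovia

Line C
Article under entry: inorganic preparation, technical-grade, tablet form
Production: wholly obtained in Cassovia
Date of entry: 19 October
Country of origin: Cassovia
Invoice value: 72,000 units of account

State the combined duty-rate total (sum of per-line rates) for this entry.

Line A: organic → 13.2; aqueous → 13.2.4; technical-grade → 13.2.4.3. Scheduled 27%. Fenwick agreement on 13.1.2.3: 13.2.4.3 not covered; Fenwick agreement on 13.2.4: not wholly obtained; anti-dumping (Fenwick, 13.2.4): +12%; total 27% + 12% = 39%. → 39%.
Line B: fertiliser → 13.4; powder → 13.4.1; analytical-grade → 13.4.1.1. Scheduled 23%. Cassovia agreement on 13.1.1: 13.4.1.1 not covered. → 23%.
Line C: inorganic → 13.1; tablet form → 13.1.1; technical-grade → 13.1.1.3. Scheduled 37%. Cassovia agreement on 13.1.1: wholly obtained → 1% available; preferential 1%. → 1%.
Sum: 39% + 23% + 1% = 63%.

63%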